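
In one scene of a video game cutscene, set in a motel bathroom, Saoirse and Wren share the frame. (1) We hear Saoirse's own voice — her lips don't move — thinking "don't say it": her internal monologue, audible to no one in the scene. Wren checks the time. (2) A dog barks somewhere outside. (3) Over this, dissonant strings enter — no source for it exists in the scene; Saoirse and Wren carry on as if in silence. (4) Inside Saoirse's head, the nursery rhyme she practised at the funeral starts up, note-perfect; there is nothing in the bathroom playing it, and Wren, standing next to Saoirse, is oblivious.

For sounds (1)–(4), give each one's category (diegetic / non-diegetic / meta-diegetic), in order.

meta-diegetic, diegetic, non-diegetic, meta-diegetic

Sound (1): internal monologue — inside Saoirse's mind, not spoken into the scene, so meta-diegetic.
(2) is diegetic: a dog is a real object/event in the scene's world.
Sound (3): nothing in the bathroom produces it and the characters don't hear it — pure soundtrack, so non-diegetic.
Sound (4): remembered music, private to Saoirse — Wren is oblivious because it isn't in the room, so meta-diegetic.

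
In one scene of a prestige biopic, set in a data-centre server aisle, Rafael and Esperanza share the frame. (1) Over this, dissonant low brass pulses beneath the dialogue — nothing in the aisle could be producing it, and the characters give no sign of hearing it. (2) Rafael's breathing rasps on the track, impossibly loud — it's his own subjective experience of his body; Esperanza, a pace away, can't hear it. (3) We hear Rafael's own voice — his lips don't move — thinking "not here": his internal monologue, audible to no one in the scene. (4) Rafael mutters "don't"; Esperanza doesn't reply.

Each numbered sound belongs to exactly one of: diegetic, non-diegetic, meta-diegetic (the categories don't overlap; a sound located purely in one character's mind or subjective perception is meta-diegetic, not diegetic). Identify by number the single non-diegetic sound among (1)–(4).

(1) is non-diegetic: nothing in the aisle produces it and the characters don't hear it — pure soundtrack.
Sound (2): it's Rafael's internal bodily sensation rendered as sound; only Rafael 'hears' it, so meta-diegetic.
(3) internal monologue — inside Rafael's mind, not spoken into the scene → meta-diegetic.
Sound (4): spoken by a character present in the story world, so diegetic.
Only (1) is non-diegetic.

1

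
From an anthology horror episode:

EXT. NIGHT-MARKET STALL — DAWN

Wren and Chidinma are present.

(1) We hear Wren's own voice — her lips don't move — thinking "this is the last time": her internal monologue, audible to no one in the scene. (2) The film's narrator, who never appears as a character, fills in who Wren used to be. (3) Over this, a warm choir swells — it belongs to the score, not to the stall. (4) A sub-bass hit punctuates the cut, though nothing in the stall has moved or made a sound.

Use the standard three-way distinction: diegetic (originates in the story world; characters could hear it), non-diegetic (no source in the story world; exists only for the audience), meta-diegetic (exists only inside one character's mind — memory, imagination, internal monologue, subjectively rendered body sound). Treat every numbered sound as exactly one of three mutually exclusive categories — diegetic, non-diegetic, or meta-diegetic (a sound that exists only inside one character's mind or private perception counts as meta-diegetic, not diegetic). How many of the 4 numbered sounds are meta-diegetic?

(1) is meta-diegetic: it's Wren's unspoken thought, heard only by the audience via her subjectivity.
(2) the narrator exists outside the story world, addressing only the audience → non-diegetic.
(3) nothing in the stall produces it and the characters don't hear it — pure soundtrack → non-diegetic.
(4) is non-diegetic: nothing in the scene produces it; it's an accent added for the audience.
Meta-diegetic: (1) — that's 1.

1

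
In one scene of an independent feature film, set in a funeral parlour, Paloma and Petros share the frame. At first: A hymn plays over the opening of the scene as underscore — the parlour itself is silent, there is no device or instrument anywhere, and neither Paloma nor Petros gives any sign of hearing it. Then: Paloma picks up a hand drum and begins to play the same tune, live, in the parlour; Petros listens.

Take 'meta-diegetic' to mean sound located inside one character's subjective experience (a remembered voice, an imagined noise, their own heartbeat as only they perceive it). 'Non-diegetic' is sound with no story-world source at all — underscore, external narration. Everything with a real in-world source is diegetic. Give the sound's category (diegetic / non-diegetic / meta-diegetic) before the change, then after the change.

Before the change: no in-world source exists and no character can hear it — underscore → non-diegetic.
After the change: a hand drum is now a real source in the story world and the characters hear it → diegetic.

non-diegetic, diegetic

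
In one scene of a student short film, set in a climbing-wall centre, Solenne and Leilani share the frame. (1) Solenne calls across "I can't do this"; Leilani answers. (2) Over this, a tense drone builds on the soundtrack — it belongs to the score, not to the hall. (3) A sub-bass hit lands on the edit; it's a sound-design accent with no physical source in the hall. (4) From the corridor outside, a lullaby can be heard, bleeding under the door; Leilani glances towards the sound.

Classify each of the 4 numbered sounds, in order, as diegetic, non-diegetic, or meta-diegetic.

diegetic, non-diegetic, non-diegetic, diegetic

(1) spoken by a character present in the story world → diegetic.
(2) is non-diegetic: score with no on-screen or off-screen source; it exists for the audience alone.
(3) is non-diegetic: it's a sound-design accent with no in-world source; no one in the scene can hear it.
Sound (4): the music has an off-screen but real-world source and a character hears it, so diegetic.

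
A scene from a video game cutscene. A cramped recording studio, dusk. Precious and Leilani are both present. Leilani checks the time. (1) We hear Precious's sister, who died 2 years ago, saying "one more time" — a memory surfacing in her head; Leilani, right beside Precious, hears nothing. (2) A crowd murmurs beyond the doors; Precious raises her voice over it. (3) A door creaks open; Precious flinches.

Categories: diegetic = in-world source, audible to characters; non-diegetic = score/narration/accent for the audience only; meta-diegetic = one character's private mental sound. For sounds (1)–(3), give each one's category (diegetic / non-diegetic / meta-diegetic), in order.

(1) is meta-diegetic: it's Precious's recollection rendered as sound; the other character can't hear it.
Sound (2): a crowd is part of the location's real environment, so diegetic.
Sound (3): an in-world source (a door); characters could hear it, so diegetic.

meta-diegetic, diegetic, diegetic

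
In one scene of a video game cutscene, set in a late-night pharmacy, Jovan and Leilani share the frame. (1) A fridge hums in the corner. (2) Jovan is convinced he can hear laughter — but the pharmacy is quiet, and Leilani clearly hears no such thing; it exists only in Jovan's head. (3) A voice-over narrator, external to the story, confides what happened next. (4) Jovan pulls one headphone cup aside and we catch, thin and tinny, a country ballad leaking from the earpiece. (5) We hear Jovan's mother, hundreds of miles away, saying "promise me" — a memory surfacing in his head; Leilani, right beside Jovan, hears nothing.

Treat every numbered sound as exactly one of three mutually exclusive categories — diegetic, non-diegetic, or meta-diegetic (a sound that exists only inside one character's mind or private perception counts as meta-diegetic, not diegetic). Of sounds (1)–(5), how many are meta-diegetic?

Sound (1): a fridge is part of the location's real environment, so diegetic.
(2) is meta-diegetic: Jovan alone 'hears' it — an imagined sound, not present in the space.
Sound (3): commentary laid over the scene from outside the fiction, so non-diegetic.
(4) it's leaking from a physical pair of headphones in the scene → diegetic.
Sound (5): it's Jovan's recollection rendered as sound; the other character can't hear it, so meta-diegetic.
So 2 of the 5 are meta-diegetic: (2), (5).

2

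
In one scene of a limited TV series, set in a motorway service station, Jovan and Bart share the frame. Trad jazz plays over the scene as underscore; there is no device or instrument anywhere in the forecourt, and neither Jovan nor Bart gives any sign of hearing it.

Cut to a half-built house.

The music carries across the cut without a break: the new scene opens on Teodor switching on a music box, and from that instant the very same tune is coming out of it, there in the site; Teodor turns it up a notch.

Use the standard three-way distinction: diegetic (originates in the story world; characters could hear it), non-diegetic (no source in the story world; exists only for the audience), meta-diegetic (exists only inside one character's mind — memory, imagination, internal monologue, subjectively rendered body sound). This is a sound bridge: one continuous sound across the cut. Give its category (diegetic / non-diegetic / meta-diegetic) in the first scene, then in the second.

non-diegetic, diegetic

Scene one: there's no in-world source anywhere and no character hears it — underscore for the audience only → non-diegetic.
Scene two: once Teodor turns on a music box, the music has a real source in the story world and Teodor reacts to it → diegetic.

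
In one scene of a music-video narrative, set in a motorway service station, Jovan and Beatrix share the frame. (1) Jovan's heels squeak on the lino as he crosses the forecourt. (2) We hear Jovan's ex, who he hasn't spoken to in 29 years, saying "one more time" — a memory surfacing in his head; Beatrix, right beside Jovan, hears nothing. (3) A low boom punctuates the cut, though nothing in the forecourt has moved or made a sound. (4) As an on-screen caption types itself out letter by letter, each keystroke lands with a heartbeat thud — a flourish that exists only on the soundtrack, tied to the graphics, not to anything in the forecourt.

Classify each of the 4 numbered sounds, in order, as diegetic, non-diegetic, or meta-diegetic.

(1) Jovan's footsteps are produced in the story world → diegetic.
(2) a remembered line, private to Jovan — not present in the room, not audible to Beatrix → meta-diegetic.
(3) it's a sound-design accent with no in-world source; no one in the scene can hear it → non-diegetic.
(4) is non-diegetic: it accompanies on-screen graphics, not anything inside the story world.

diegetic, meta-diegetic, non-diegetic, non-diegetic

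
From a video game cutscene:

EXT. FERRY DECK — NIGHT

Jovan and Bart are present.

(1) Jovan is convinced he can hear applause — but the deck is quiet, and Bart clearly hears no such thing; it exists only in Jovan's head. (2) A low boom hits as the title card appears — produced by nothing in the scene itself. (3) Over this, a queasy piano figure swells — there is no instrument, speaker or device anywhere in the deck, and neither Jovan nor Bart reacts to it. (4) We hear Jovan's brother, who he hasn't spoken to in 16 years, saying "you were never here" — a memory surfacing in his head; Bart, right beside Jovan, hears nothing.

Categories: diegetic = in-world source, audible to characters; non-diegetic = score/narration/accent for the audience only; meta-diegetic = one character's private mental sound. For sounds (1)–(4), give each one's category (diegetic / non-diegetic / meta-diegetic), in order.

Sound (1): Jovan alone 'hears' it — an imagined sound, not present in the space, so meta-diegetic.
(2) is non-diegetic: nothing in the scene produces it; it's an accent added for the audience.
(3) nothing in the deck produces it and the characters don't hear it — pure soundtrack → non-diegetic.
(4) it's Jovan's recollection rendered as sound; the other character can't hear it → meta-diegetic.

meta-diegetic, non-diegetic, non-diegetic, meta-diegetic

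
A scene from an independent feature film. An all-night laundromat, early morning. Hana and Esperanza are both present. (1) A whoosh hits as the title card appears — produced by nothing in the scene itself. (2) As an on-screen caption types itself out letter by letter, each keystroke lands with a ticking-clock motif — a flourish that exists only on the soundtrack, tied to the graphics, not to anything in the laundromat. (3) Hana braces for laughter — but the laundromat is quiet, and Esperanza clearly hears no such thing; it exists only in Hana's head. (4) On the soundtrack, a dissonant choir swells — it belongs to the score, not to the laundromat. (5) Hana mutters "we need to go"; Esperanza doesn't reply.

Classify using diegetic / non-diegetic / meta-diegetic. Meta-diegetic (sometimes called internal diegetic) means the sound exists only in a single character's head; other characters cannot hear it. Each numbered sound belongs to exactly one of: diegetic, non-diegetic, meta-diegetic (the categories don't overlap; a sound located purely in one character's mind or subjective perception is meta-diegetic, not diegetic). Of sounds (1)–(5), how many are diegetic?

Sound (1): nothing in the scene produces it; it's an accent added for the audience, so non-diegetic.
(2) the caption isn't part of the story world, so neither is the sound tied to it → non-diegetic.
(3) the sound is imagined by Hana; nothing in the story world is producing it and Esperanza can't hear it → meta-diegetic.
(4) nothing in the laundromat produces it and the characters don't hear it — pure soundtrack → non-diegetic.
(5) is diegetic: Hana is a character speaking aloud in the scene.
So 1 of the 5 is diegetic: (5).

1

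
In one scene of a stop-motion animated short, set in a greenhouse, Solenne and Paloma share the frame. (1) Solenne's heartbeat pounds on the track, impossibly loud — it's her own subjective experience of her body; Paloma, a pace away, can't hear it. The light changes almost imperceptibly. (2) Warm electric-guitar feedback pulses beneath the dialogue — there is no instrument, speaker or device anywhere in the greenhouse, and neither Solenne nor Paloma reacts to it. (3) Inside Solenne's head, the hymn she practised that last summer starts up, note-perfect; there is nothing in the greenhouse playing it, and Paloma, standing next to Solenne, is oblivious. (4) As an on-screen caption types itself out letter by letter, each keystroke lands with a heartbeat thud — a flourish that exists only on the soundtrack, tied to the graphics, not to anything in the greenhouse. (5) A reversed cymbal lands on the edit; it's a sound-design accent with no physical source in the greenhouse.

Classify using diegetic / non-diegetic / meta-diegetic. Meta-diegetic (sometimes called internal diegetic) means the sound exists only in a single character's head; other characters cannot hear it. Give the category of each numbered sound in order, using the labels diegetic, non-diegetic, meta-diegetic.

(1) a subjective body sound — Solenne's private perception, inaudible to Paloma → meta-diegetic.
Sound (2): it has no source in the story world and no character can hear it — it's underscore, so non-diegetic.
Sound (3): it lives in Solenne's subjectivity, not in the greenhouse, so meta-diegetic.
(4) is non-diegetic: sound married to a title/caption — outside the diegesis by definition.
(5) is non-diegetic: an editorial stinger — it belongs to the cut, not the story world.

meta-diegetic, non-diegetic, meta-diegetic, non-diegetic, non-diegetic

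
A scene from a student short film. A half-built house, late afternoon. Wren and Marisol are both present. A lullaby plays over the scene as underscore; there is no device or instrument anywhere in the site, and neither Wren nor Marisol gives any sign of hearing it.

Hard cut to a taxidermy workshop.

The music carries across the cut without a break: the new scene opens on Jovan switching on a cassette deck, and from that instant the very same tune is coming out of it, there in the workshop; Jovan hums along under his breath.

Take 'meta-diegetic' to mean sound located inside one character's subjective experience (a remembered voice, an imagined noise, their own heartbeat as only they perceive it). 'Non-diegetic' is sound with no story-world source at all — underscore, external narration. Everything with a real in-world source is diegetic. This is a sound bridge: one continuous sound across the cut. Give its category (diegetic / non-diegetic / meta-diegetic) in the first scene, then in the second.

non-diegetic, diegetic

Scene one: there's no in-world source anywhere and no character hears it — underscore for the audience only → non-diegetic.
Scene two: once Jovan turns on a cassette deck, the music has a real source in the story world and Jovan reacts to it → diegetic.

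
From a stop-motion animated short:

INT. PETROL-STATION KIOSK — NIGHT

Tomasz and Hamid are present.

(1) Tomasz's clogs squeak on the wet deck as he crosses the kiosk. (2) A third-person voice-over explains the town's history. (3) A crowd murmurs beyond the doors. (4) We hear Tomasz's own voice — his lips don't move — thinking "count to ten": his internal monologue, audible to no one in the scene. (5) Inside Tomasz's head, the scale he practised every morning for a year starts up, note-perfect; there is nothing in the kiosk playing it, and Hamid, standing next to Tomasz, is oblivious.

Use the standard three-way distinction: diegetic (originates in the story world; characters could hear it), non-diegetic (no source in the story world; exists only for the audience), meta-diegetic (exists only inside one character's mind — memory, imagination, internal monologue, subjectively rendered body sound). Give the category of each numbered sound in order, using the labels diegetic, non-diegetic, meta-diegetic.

diegetic, non-diegetic, diegetic, meta-diegetic, meta-diegetic

Sound (1): Tomasz's footsteps are produced in the story world, so diegetic.
(2) is non-diegetic: commentary laid over the scene from outside the fiction.
Sound (3): it's the actual ambient sound of the location, so diegetic.
(4) it's Tomasz's unspoken thought, heard only by the audience via his subjectivity → meta-diegetic.
(5) is meta-diegetic: the music is a memory playing inside Tomasz's mind alone; no real-world source, Hamid can't hear it.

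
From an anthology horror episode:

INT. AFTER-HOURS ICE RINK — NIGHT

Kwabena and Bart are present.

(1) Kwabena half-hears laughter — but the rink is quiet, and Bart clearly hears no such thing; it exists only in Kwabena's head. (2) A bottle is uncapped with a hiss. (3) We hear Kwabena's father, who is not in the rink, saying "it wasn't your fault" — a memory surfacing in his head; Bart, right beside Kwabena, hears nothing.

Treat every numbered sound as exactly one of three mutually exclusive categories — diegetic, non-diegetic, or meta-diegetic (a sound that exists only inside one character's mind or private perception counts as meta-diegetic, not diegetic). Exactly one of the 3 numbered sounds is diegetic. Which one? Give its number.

(1) subjective to Kwabena: the rink is silent and Bart hears nothing → meta-diegetic.
(2) is diegetic: a bottle is a real object/event in the scene's world.
(3) it's Kwabena's recollection rendered as sound; the other character can't hear it → meta-diegetic.
Only (2) is diegetic.

2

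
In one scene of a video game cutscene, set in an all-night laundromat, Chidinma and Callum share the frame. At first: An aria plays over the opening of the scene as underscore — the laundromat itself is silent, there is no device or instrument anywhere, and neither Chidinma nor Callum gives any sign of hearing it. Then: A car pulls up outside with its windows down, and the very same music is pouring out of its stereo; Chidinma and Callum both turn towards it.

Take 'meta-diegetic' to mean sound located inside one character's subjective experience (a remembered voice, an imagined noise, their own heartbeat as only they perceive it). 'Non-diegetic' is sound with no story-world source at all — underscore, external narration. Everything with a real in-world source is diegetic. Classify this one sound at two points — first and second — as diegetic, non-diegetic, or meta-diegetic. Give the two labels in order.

non-diegetic, diegetic

First: no in-world source exists and no character can hear it — underscore → non-diegetic.
Second: the car stereo is now a real source in the story world and the characters hear it → diegetic.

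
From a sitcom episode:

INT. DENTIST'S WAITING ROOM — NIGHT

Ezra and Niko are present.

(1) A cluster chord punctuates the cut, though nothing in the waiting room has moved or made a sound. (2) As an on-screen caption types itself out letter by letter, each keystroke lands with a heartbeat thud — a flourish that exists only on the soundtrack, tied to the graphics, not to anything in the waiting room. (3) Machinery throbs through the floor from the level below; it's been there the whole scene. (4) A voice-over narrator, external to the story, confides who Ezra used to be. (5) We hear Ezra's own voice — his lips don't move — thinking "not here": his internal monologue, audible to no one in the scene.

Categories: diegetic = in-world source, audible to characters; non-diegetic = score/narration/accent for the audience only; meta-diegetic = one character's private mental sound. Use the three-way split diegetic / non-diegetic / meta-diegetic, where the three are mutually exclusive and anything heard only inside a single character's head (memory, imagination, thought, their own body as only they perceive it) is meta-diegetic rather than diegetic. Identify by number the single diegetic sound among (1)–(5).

(1) an editorial stinger — it belongs to the cut, not the story world → non-diegetic.
(2) sound married to a title/caption — outside the diegesis by definition → non-diegetic.
Sound (3): ambient/room sound belonging to the story's physical space, so diegetic.
(4) is non-diegetic: the narrator exists outside the story world, addressing only the audience.
Sound (5): Ezra's thought-voice: a private mental sound no other character can hear, so meta-diegetic.
Only (3) is diegetic.

3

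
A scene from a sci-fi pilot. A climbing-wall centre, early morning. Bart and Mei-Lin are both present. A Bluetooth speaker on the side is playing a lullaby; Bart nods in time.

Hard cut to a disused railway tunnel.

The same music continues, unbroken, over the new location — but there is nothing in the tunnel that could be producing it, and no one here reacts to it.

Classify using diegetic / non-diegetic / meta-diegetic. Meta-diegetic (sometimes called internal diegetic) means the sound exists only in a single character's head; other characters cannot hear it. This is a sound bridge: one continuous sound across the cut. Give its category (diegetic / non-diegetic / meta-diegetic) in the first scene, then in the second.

diegetic, non-diegetic

Scene one: a Bluetooth speaker is an on-screen source and Bart reacts to it → diegetic.
Scene two: there is no source in the tunnel and no one hears it — it's now underscore → non-diegetic.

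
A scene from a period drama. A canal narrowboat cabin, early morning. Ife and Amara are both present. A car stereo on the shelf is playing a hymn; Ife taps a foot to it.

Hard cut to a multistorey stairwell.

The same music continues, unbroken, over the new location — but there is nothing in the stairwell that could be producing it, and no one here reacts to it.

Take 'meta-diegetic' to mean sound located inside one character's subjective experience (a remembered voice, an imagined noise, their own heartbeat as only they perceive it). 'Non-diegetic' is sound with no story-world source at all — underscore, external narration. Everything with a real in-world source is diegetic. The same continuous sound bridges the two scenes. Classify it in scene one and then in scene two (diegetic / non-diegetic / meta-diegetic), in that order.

diegetic, non-diegetic

Scene one: a car stereo is an on-screen source and Ife reacts to it → diegetic.
Scene two: there is no source in the stairwell and no one hears it — it's now underscore → non-diegetic.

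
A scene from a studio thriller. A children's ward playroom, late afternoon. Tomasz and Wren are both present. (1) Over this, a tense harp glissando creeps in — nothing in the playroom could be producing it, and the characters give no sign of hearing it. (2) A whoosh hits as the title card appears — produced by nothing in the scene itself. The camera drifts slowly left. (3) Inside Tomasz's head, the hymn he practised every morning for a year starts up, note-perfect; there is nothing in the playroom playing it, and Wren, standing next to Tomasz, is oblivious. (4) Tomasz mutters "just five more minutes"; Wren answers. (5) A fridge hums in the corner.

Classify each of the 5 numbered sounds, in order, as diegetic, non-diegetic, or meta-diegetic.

non-diegetic, non-diegetic, meta-diegetic, diegetic, diegetic

(1) is non-diegetic: nothing in the playroom produces it and the characters don't hear it — pure soundtrack.
(2) is non-diegetic: an editorial stinger — it belongs to the cut, not the story world.
Sound (3): it lives in Tomasz's subjectivity, not in the playroom, so meta-diegetic.
Sound (4): spoken by a character present in the story world, so diegetic.
Sound (5): it's the actual ambient sound of the location, so diegetic.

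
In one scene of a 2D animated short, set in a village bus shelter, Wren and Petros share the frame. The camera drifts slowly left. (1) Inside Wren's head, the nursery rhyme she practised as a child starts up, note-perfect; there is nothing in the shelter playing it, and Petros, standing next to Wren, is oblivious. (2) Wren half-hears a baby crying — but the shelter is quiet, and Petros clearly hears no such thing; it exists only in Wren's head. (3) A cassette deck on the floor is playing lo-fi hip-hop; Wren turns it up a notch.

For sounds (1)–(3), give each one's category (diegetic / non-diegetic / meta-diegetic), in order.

(1) is meta-diegetic: it lives in Wren's subjectivity, not in the shelter.
(2) Wren alone 'hears' it — an imagined sound, not present in the space → meta-diegetic.
(3) source music from a cassette deck, which exists in the story world → diegetic.

meta-diegetic, meta-diegetic, diegetic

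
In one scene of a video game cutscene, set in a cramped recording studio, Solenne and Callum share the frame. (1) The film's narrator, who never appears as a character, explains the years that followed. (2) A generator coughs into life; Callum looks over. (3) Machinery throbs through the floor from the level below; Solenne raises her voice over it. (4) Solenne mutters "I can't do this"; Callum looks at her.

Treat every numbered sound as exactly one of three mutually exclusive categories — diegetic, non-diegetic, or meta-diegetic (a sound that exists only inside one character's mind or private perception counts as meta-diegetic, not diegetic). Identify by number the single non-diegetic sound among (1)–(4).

(1) external voice-over — not a character, not heard by anyone in the scene → non-diegetic.
Sound (2): an in-world source (a generator); characters could hear it, so diegetic.
(3) machinery is part of the location's real environment → diegetic.
(4) on-screen dialogue — Solenne speaks and Callum is there to hear → diegetic.
Only (1) is non-diegetic.

1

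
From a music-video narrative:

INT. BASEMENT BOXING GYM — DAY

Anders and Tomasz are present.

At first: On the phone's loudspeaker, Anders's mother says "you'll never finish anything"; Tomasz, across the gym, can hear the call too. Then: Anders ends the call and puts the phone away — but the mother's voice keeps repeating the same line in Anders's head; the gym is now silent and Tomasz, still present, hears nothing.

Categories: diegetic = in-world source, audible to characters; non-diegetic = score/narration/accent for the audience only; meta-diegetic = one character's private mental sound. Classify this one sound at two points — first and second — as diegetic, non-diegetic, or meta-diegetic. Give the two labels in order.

First: the loudspeaker is an in-world source; both Anders and Tomasz hear the call → diegetic.
Second: with the phone off, the voice continues only as Anders's private mental replay — Tomasz can't hear it → meta-diegetic.

diegetic, meta-diegetic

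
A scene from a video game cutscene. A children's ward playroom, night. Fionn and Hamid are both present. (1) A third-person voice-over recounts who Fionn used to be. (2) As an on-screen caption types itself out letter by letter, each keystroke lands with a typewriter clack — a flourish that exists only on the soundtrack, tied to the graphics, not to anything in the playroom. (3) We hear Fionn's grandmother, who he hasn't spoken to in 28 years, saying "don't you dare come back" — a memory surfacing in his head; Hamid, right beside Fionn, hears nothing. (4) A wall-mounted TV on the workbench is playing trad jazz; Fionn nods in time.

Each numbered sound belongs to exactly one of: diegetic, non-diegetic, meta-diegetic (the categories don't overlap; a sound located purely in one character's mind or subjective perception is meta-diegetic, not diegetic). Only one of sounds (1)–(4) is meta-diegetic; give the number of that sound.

3

Sound (1): the narrator exists outside the story world, addressing only the audience, so non-diegetic.
Sound (2): the caption isn't part of the story world, so neither is the sound tied to it, so non-diegetic.
Sound (3): the voice is a memory playing only inside Fionn's mind; Hamid can't hear it, so meta-diegetic.
(4) source music from a wall-mounted TV, which exists in the story world → diegetic.
Only (3) is meta-diegetic.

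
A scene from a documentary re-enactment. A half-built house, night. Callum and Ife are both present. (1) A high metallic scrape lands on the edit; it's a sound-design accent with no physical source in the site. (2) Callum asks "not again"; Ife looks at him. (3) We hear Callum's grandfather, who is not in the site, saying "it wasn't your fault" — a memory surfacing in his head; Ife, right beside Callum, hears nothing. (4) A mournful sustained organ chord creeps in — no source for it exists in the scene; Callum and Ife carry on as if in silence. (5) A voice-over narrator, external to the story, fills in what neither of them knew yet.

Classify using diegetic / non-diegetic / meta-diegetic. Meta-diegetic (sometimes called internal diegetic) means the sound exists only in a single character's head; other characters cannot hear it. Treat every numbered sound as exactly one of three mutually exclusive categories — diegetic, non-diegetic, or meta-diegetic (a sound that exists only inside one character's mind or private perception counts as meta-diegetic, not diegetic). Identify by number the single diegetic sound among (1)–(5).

(1) is non-diegetic: an editorial stinger — it belongs to the cut, not the story world.
(2) Callum is a character speaking aloud in the scene → diegetic.
(3) is meta-diegetic: it's Callum's recollection rendered as sound; the other character can't hear it.
(4) score with no on-screen or off-screen source; it exists for the audience alone → non-diegetic.
(5) external voice-over — not a character, not heard by anyone in the scene → non-diegetic.
Only (2) is diegetic.

2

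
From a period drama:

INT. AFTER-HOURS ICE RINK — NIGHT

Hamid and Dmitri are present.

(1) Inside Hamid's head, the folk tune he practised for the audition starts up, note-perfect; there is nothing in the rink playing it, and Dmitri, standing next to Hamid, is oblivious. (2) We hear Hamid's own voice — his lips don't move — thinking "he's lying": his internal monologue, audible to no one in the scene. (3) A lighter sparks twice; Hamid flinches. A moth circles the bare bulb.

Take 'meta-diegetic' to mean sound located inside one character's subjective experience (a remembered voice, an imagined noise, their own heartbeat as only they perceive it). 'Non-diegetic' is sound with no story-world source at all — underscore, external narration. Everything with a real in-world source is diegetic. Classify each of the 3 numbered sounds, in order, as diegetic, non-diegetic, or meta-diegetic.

(1) it lives in Hamid's subjectivity, not in the rink → meta-diegetic.
Sound (2): internal monologue — inside Hamid's mind, not spoken into the scene, so meta-diegetic.
(3) a lighter is a real object/event in the scene's world → diegetic.

meta-diegetic, meta-diegetic, diegetic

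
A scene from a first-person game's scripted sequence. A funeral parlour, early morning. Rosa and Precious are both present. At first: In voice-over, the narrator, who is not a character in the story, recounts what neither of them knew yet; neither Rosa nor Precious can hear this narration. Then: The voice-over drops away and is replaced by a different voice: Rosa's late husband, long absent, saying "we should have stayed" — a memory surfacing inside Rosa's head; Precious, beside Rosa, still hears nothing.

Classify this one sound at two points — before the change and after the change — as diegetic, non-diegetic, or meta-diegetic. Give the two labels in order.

non-diegetic, meta-diegetic

Before the change: the external narrator addresses only the audience — outside the story world → non-diegetic.
After the change: the replacement voice is a memory inside Rosa's mind specifically → meta-diegetic.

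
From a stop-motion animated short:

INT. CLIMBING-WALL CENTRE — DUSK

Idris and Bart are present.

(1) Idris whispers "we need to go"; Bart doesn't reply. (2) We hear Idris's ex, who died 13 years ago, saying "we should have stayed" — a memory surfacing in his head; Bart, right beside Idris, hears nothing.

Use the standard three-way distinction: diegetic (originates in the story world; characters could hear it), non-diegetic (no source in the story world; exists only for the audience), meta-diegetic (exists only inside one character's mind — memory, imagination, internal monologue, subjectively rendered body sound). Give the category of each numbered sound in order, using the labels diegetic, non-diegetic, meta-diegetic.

diegetic, meta-diegetic

(1) on-screen dialogue — Idris speaks and Bart is there to hear → diegetic.
(2) a remembered line, private to Idris — not present in the room, not audible to Bart → meta-diegetic.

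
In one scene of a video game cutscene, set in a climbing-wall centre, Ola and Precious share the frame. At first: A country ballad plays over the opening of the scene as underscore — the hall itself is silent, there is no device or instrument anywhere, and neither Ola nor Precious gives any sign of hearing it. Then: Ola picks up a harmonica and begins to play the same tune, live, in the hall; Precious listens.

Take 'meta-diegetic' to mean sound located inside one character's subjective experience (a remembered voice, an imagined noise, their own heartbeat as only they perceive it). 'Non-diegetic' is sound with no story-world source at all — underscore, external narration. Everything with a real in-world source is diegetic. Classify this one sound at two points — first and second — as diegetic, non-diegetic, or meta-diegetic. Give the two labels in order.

First: no in-world source exists and no character can hear it — underscore → non-diegetic.
Second: a harmonica is now a real source in the story world and the characters hear it → diegetic.

non-diegetic, diegetic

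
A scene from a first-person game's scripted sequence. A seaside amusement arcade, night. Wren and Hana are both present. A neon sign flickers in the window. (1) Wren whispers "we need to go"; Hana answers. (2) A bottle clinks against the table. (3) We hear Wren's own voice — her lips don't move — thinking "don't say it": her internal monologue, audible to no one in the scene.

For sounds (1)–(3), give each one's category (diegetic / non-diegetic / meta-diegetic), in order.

(1) on-screen dialogue — Wren speaks and Hana is there to hear → diegetic.
(2) is diegetic: the sound comes from a bottle physically present in the location.
(3) is meta-diegetic: Wren's thought-voice: a private mental sound no other character can hear.

diegetic, diegetic, meta-diegetic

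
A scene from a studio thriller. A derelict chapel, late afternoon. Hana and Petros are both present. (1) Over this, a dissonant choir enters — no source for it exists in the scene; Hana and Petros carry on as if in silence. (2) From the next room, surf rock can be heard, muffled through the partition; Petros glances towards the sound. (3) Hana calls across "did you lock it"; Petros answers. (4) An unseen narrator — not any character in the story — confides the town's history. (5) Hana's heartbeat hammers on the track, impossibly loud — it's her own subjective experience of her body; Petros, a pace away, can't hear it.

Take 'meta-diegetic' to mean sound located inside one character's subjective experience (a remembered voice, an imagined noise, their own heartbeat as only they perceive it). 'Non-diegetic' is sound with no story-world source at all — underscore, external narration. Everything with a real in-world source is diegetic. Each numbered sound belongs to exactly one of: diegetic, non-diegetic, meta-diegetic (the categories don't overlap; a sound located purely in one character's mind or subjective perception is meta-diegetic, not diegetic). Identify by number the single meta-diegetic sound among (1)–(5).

Sound (1): nothing in the chapel produces it and the characters don't hear it — pure soundtrack, so non-diegetic.
(2) off-screen diegetic: the source is out of frame but still in the story's space → diegetic.
(3) Hana is a character speaking aloud in the scene → diegetic.
Sound (4): commentary laid over the scene from outside the fiction, so non-diegetic.
(5) is meta-diegetic: it's Hana's internal bodily sensation rendered as sound; only Hana 'hears' it.
Only (5) is meta-diegetic.

5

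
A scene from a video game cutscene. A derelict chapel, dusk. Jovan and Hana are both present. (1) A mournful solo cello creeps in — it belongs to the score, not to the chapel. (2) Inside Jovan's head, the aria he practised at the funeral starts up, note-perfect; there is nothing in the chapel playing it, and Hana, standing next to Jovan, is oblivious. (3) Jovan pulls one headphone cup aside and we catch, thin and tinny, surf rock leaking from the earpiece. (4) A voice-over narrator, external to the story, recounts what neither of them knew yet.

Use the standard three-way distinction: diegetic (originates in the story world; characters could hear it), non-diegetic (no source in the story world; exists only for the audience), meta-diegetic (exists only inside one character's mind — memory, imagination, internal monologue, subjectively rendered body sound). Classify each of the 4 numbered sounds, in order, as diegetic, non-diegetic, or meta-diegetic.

non-diegetic, meta-diegetic, diegetic, non-diegetic

(1) is non-diegetic: nothing in the chapel produces it and the characters don't hear it — pure soundtrack.
(2) it lives in Jovan's subjectivity, not in the chapel → meta-diegetic.
(3) the earpiece is a real device on Jovan's head — source music → diegetic.
Sound (4): the narrator exists outside the story world, addressing only the audience, so non-diegetic.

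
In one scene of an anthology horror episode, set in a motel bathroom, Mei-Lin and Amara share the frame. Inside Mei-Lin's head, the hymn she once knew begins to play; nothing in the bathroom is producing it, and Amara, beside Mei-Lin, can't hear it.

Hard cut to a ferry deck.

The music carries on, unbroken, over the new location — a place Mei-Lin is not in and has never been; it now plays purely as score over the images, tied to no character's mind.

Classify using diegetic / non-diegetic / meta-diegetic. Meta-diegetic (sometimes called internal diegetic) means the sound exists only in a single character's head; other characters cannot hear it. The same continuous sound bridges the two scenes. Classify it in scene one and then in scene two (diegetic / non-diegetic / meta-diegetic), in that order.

Scene one: the music exists only inside Mei-Lin's mind; Amara can't hear it → meta-diegetic.
Scene two: it's detached from Mei-Lin entirely and plays over unrelated images with no in-world source — conventional underscore → non-diegetic.

meta-diegetic, non-diegetic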